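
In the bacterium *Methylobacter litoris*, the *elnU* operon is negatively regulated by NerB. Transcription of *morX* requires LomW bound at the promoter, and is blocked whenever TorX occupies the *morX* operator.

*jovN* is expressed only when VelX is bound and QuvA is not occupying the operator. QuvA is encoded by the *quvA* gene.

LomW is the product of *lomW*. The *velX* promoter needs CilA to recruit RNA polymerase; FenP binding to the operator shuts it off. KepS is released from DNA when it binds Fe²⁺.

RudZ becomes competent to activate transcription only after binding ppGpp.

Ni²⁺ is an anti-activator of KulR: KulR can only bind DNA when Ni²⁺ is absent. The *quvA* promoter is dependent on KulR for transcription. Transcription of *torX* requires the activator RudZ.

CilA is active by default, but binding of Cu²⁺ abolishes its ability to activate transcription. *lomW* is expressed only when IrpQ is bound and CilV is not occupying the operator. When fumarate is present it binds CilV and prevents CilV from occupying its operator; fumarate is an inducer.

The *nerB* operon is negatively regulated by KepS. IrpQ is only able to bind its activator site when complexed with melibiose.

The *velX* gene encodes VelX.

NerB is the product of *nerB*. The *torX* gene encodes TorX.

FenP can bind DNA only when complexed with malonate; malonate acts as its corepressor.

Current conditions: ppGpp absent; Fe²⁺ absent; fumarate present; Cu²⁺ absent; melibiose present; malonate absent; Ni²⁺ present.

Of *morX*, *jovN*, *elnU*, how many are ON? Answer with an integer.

Melibiose is present, so IrpQ is active.
Fumarate is present, so CilV is inactive.
No repressor is bound and IrpQ is active, so *lomW* is transcribed.
So LomW is produced and active.
ppGpp is absent, so RudZ is inactive.
Required activator RudZ is absent, so *torX* is not transcribed.
So TorX is not produced.
No repressor is bound and LomW is active, so *morX* is transcribed.
→ *morX* is ON.
Cu²⁺ is absent, so CilA is active.
Malonate is absent, so FenP is inactive.
No repressor is bound and CilA is active, so *velX* is transcribed.
So VelX is produced and active.
Ni²⁺ is present, so KulR is inactive.
Required activator KulR is absent, so *quvA* is not transcribed.
So QuvA is not produced.
No repressor is bound and VelX is active, so *jovN* is transcribed.
→ *jovN* is ON.
Fe²⁺ is absent, so KepS is active.
With repressor KepS bound, *nerB* is not transcribed.
So NerB is not produced.
With no repressor bound, *elnU* is transcribed.
→ *elnU* is ON.
3 of the 3 genes are transcribed.

3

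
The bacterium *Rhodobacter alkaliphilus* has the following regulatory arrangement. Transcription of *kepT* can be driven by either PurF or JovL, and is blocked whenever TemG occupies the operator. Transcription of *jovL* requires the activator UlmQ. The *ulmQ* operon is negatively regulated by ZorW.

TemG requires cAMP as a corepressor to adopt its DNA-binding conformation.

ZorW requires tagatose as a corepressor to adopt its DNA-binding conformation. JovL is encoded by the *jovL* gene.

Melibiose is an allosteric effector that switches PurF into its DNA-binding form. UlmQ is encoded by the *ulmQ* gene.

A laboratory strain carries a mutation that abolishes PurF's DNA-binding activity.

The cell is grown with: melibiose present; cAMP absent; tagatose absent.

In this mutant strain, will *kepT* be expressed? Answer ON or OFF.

ON

cAMP is absent, so TemG is inactive.
PurF is non-functional in this strain, so it has no effect.
Tagatose is absent, so ZorW is inactive.
With no repressor bound, *ulmQ* is transcribed.
So UlmQ is produced and active.
No repressor is bound and UlmQ is active, so *jovL* is transcribed.
So JovL is produced and active.
Activator JovL is present, so *kepT* is transcribed.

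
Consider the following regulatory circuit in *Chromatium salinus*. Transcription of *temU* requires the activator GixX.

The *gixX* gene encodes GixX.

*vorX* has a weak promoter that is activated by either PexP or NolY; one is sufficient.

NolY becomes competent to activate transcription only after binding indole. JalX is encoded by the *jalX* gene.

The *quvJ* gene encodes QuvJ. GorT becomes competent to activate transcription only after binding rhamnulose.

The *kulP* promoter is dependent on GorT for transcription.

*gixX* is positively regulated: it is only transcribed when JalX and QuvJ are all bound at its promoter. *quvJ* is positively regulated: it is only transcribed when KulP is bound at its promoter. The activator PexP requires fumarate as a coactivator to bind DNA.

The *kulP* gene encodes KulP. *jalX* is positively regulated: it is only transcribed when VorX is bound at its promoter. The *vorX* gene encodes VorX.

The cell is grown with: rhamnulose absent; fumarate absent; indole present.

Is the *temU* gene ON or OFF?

OFF

Fumarate is absent, so PexP is inactive.
Indole is present, so NolY is active.
Activator NolY is present, so *vorX* is transcribed.
So VorX is produced and active.
No repressor is bound and VorX is active, so *jalX* is transcribed.
So JalX is produced and active.
Rhamnulose is absent, so GorT is inactive.
Required activator GorT is absent, so *kulP* is not transcribed.
So KulP is not produced.
Required activator KulP is absent, so *quvJ* is not transcribed.
So QuvJ is not produced.
Required activator QuvJ is absent, so *gixX* is not transcribed.
So GixX is not produced.
Required activator GixX is absent, so *temU* is not transcribed.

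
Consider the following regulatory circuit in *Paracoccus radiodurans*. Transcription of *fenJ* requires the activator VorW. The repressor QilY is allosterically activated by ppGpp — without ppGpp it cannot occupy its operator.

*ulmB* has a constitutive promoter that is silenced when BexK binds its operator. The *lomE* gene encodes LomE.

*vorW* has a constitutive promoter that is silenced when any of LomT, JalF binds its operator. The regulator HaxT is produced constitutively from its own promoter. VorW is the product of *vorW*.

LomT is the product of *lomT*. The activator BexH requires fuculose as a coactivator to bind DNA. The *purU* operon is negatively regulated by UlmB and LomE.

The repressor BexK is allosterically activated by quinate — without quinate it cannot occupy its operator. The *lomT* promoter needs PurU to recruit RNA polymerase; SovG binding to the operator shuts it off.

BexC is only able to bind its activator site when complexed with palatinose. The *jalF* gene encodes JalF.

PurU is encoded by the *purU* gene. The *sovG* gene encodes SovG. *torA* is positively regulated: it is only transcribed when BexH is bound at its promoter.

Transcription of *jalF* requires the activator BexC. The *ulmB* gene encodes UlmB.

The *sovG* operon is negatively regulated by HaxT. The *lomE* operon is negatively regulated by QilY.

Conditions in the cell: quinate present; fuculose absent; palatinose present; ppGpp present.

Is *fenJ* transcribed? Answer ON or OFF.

OFF

Quinate is present, so BexK is active.
With repressor BexK bound, *ulmB* is not transcribed.
So UlmB is not produced.
ppGpp is present, so QilY is active.
With repressor QilY bound, *lomE* is not transcribed.
So LomE is not produced.
With no repressor bound, *purU* is transcribed.
So PurU is produced and active.
HaxT is produced constitutively and is active.
With repressor HaxT bound, *sovG* is not transcribed.
So SovG is not produced.
No repressor is bound and PurU is active, so *lomT* is transcribed.
So LomT is produced and active.
Palatinose is present, so BexC is active.
No repressor is bound and BexC is active, so *jalF* is transcribed.
So JalF is produced and active.
With repressor LomT bound, *vorW* is not transcribed.
So VorW is not produced.
Required activator VorW is absent, so *fenJ* is not transcribed.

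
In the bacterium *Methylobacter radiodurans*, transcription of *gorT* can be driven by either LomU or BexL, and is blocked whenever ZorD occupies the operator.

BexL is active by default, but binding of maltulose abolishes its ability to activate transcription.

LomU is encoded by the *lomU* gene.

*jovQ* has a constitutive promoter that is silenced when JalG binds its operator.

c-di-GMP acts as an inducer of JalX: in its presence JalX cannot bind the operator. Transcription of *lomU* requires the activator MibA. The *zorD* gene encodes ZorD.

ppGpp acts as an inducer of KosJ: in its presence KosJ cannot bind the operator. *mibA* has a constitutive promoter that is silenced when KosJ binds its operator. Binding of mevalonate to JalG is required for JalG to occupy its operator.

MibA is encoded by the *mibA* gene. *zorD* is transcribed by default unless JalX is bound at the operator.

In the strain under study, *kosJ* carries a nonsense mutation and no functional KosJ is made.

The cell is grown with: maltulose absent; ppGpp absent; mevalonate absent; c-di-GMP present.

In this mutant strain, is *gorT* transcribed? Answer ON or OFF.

KosJ is non-functional in this strain, so it has no effect.
With no repressor bound, *mibA* is transcribed.
So MibA is produced and active.
No repressor is bound and MibA is active, so *lomU* is transcribed.
So LomU is produced and active.
c-di-GMP is present, so JalX is inactive.
With no repressor bound, *zorD* is transcribed.
So ZorD is produced and active.
Maltulose is absent, so BexL is active.
With repressor ZorD bound, *gorT* is not transcribed.

OFF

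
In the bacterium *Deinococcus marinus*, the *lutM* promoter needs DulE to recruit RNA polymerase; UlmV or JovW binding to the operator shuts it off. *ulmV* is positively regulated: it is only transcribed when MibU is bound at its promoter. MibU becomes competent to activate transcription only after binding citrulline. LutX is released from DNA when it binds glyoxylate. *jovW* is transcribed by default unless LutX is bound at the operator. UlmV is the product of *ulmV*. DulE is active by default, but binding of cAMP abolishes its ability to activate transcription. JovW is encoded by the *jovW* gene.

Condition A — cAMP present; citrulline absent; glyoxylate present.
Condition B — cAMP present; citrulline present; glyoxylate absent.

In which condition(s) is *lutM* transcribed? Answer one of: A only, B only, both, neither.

Condition A:
cAMP is present, so DulE is inactive.
Citrulline is absent, so MibU is inactive.
Required activator MibU is absent, so *ulmV* is not transcribed.
So UlmV is not produced.
Glyoxylate is present, so LutX is inactive.
With no repressor bound, *jovW* is transcribed.
So JovW is produced and active.
With repressor JovW bound, *lutM* is not transcribed.
→ *lutM* is OFF in A.
Condition B:
cAMP is present, so DulE is inactive.
Citrulline is present, so MibU is active.
No repressor is bound and MibU is active, so *ulmV* is transcribed.
So UlmV is produced and active.
Glyoxylate is absent, so LutX is active.
With repressor LutX bound, *jovW* is not transcribed.
So JovW is not produced.
With repressor UlmV bound, *lutM* is not transcribed.
→ *lutM* is OFF in B.

neither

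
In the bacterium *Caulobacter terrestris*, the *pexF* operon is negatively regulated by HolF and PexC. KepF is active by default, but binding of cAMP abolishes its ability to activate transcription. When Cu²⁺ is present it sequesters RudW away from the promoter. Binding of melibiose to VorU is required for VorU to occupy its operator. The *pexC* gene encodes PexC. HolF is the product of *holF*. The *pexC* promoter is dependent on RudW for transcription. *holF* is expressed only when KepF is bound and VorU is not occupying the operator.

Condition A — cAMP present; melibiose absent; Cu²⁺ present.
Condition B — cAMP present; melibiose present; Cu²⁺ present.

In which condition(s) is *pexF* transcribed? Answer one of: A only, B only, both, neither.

both

Condition A:
cAMP is present, so KepF is inactive.
Melibiose is absent, so VorU is inactive.
Required activator KepF is absent, so *holF* is not transcribed.
So HolF is not produced.
Cu²⁺ is present, so RudW is inactive.
Required activator RudW is absent, so *pexC* is not transcribed.
So PexC is not produced.
With no repressor bound, *pexF* is transcribed.
→ *pexF* is ON in A.
Condition B:
cAMP is present, so KepF is inactive.
Melibiose is present, so VorU is active.
With repressor VorU bound, *holF* is not transcribed.
So HolF is not produced.
Cu²⁺ is present, so RudW is inactive.
Required activator RudW is absent, so *pexC* is not transcribed.
So PexC is not produced.
With no repressor bound, *pexF* is transcribed.
→ *pexF* is ON in B.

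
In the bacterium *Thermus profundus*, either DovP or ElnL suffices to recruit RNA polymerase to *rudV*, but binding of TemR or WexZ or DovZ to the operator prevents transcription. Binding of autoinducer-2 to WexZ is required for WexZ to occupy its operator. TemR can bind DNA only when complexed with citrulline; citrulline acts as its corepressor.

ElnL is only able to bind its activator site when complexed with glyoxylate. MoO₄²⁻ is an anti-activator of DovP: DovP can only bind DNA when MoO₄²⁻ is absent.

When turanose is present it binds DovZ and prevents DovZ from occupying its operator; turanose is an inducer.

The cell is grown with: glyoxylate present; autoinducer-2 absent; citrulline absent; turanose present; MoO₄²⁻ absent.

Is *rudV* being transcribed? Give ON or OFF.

MoO₄²⁻ is absent, so DovP is active.
Citrulline is absent, so TemR is inactive.
Glyoxylate is present, so ElnL is active.
Autoinducer-2 is absent, so WexZ is inactive.
Turanose is present, so DovZ is inactive.
Activator DovP is present, so *rudV* is transcribed.

ON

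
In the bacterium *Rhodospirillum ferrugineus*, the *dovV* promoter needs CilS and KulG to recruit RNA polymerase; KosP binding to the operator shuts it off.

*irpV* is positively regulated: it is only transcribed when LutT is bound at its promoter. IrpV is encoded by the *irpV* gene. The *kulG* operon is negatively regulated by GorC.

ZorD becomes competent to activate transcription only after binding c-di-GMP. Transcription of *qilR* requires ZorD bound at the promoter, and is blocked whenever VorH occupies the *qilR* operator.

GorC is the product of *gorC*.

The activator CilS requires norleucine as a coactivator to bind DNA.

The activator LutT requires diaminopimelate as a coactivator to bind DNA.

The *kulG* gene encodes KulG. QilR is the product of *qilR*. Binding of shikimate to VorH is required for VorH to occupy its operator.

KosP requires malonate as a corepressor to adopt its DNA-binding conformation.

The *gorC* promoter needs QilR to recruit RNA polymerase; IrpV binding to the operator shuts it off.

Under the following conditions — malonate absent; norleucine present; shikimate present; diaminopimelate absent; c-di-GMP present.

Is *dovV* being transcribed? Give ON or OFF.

ON

Malonate is absent, so KosP is inactive.
Norleucine is present, so CilS is active.
Shikimate is present, so VorH is active.
c-di-GMP is present, so ZorD is active.
With repressor VorH bound, *qilR* is not transcribed.
So QilR is not produced.
Diaminopimelate is absent, so LutT is inactive.
Required activator LutT is absent, so *irpV* is not transcribed.
So IrpV is not produced.
Required activator QilR is absent, so *gorC* is not transcribed.
So GorC is not produced.
With no repressor bound, *kulG* is transcribed.
So KulG is produced and active.
No repressor is bound and CilS and KulG are active, so *dovV* is transcribed.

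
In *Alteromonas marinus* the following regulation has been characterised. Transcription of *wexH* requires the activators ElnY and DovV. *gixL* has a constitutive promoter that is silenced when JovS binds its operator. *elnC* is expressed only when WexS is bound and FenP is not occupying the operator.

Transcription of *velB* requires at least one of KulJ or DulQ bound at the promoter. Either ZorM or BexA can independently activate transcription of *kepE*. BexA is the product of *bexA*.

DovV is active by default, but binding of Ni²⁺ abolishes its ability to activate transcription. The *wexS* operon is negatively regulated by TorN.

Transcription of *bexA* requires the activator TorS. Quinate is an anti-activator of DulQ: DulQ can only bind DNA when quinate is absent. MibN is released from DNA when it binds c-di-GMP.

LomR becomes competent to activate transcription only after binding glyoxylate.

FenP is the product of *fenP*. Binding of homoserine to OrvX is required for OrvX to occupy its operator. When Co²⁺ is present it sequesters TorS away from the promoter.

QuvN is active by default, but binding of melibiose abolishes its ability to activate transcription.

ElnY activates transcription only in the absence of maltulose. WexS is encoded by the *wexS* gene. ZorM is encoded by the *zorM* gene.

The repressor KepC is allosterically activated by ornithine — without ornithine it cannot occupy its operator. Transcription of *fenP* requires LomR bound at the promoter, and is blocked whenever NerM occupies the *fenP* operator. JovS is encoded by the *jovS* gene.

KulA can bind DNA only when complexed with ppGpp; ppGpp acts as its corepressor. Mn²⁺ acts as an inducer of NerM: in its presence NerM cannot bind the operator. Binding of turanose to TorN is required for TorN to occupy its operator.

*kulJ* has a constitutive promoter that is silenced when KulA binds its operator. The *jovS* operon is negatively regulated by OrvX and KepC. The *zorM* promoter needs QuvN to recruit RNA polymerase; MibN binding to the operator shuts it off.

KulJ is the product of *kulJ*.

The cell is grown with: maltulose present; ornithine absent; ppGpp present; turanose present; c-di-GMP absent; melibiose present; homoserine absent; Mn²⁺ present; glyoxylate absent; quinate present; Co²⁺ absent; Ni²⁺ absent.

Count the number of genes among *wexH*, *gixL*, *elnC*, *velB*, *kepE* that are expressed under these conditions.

Maltulose is present, so ElnY is inactive.
Ni²⁺ is absent, so DovV is active.
Required activator ElnY is absent, so *wexH* is not transcribed.
→ *wexH* is OFF.
Homoserine is absent, so OrvX is inactive.
Ornithine is absent, so KepC is inactive.
With no repressor bound, *jovS* is transcribed.
So JovS is produced and active.
With repressor JovS bound, *gixL* is not transcribed.
→ *gixL* is OFF.
Glyoxylate is absent, so LomR is inactive.
Mn²⁺ is present, so NerM is inactive.
Required activator LomR is absent, so *fenP* is not transcribed.
So FenP is not produced.
Turanose is present, so TorN is active.
With repressor TorN bound, *wexS* is not transcribed.
So WexS is not produced.
Required activator WexS is absent, so *elnC* is not transcribed.
→ *elnC* is OFF.
ppGpp is present, so KulA is active.
With repressor KulA bound, *kulJ* is not transcribed.
So KulJ is not produced.
Quinate is present, so DulQ is inactive.
No activator is available at the *velB* promoter, so *velB* is not transcribed.
→ *velB* is OFF.
c-di-GMP is absent, so MibN is active.
Melibiose is present, so QuvN is inactive.
With repressor MibN bound, *zorM* is not transcribed.
So ZorM is not produced.
Co²⁺ is absent, so TorS is active.
No repressor is bound and TorS is active, so *bexA* is transcribed.
So BexA is produced and active.
Activator BexA is present, so *kepE* is transcribed.
→ *kepE* is ON.
1 of the 5 genes is transcribed.

1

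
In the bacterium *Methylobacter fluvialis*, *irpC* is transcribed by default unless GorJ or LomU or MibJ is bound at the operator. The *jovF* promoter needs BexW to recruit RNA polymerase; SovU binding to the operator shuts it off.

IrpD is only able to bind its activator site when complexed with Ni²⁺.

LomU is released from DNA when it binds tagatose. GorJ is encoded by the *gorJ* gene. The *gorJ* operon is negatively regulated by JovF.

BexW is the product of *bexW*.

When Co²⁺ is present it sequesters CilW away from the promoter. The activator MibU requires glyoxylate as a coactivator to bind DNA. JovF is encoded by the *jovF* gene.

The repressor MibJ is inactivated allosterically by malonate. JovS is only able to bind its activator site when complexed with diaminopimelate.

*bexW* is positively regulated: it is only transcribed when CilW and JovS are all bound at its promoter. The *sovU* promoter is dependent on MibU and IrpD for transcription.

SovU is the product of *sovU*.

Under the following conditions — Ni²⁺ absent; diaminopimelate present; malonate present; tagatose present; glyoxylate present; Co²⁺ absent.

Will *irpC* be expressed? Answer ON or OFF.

ON

Co²⁺ is absent, so CilW is active.
Diaminopimelate is present, so JovS is active.
No repressor is bound and CilW and JovS are active, so *bexW* is transcribed.
So BexW is produced and active.
Glyoxylate is present, so MibU is active.
Ni²⁺ is absent, so IrpD is inactive.
Required activator IrpD is absent, so *sovU* is not transcribed.
So SovU is not produced.
No repressor is bound and BexW is active, so *jovF* is transcribed.
So JovF is produced and active.
With repressor JovF bound, *gorJ* is not transcribed.
So GorJ is not produced.
Tagatose is present, so LomU is inactive.
Malonate is present, so MibJ is inactive.
With no repressor bound, *irpC* is transcribed.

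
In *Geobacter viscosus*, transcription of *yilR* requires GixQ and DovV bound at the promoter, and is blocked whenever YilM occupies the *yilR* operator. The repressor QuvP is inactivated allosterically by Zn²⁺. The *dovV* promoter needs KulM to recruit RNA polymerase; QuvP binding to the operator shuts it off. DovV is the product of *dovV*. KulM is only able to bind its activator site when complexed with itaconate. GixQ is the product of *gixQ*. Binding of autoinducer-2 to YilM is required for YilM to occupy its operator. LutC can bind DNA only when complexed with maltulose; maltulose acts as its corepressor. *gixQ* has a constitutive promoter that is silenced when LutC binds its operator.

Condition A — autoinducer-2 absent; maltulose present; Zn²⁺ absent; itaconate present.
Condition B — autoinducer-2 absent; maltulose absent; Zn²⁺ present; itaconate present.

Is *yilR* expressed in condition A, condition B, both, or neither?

B only

Condition A:
Autoinducer-2 is absent, so YilM is inactive.
Maltulose is present, so LutC is active.
With repressor LutC bound, *gixQ* is not transcribed.
So GixQ is not produced.
Zn²⁺ is absent, so QuvP is active.
Itaconate is present, so KulM is active.
With repressor QuvP bound, *dovV* is not transcribed.
So DovV is not produced.
Required activator GixQ is absent, so *yilR* is not transcribed.
→ *yilR* is OFF in A.
Condition B:
Autoinducer-2 is absent, so YilM is inactive.
Maltulose is absent, so LutC is inactive.
With no repressor bound, *gixQ* is transcribed.
So GixQ is produced and active.
Zn²⁺ is present, so QuvP is inactive.
Itaconate is present, so KulM is active.
No repressor is bound and KulM is active, so *dovV* is transcribed.
So DovV is produced and active.
No repressor is bound and GixQ and DovV are active, so *yilR* is transcribed.
→ *yilR* is ON in B.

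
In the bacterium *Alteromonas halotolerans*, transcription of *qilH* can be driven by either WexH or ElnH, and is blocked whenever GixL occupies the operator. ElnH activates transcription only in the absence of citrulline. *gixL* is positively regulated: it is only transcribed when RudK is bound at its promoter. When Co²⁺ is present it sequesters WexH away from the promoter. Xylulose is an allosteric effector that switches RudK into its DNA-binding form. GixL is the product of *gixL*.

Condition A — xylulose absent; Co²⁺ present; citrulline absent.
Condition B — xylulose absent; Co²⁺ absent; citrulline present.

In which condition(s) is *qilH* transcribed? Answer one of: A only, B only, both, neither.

Condition A:
Xylulose is absent, so RudK is inactive.
Required activator RudK is absent, so *gixL* is not transcribed.
So GixL is not produced.
Co²⁺ is present, so WexH is inactive.
Citrulline is absent, so ElnH is active.
Activator ElnH is present, so *qilH* is transcribed.
→ *qilH* is ON in A.
Condition B:
Xylulose is absent, so RudK is inactive.
Required activator RudK is absent, so *gixL* is not transcribed.
So GixL is not produced.
Co²⁺ is absent, so WexH is active.
Citrulline is present, so ElnH is inactive.
Activator WexH is present, so *qilH* is transcribed.
→ *qilH* is ON in B.

both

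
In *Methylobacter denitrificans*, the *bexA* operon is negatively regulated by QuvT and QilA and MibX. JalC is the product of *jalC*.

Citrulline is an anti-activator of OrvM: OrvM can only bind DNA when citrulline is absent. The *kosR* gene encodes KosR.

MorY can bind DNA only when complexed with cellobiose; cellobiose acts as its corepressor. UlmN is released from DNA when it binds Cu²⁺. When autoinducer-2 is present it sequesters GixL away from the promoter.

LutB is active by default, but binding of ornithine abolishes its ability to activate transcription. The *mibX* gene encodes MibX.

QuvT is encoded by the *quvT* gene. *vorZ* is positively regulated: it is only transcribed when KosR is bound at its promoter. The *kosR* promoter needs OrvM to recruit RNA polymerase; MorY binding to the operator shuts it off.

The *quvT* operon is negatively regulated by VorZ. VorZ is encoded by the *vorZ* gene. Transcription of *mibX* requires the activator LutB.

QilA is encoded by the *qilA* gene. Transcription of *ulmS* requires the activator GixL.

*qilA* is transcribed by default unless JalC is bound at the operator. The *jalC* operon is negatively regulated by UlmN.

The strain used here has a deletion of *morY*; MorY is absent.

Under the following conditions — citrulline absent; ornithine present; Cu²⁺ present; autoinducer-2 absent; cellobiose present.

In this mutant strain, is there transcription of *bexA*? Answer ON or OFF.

ON

MorY is non-functional in this strain, so it has no effect.
Citrulline is absent, so OrvM is active.
No repressor is bound and OrvM is active, so *kosR* is transcribed.
So KosR is produced and active.
No repressor is bound and KosR is active, so *vorZ* is transcribed.
So VorZ is produced and active.
With repressor VorZ bound, *quvT* is not transcribed.
So QuvT is not produced.
Cu²⁺ is present, so UlmN is inactive.
With no repressor bound, *jalC* is transcribed.
So JalC is produced and active.
With repressor JalC bound, *qilA* is not transcribed.
So QilA is not produced.
Ornithine is present, so LutB is inactive.
Required activator LutB is absent, so *mibX* is not transcribed.
So MibX is not produced.
With no repressor bound, *bexA* is transcribed.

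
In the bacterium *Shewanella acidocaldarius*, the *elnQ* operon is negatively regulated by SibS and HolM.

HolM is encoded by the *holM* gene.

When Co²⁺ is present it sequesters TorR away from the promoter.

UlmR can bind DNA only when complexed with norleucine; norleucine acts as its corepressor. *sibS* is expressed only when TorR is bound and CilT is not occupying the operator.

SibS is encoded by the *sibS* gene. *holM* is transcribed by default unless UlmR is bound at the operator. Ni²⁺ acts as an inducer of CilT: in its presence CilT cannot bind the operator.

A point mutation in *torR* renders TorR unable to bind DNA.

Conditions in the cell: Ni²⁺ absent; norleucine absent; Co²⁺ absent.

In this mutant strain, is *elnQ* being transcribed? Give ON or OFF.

Ni²⁺ is absent, so CilT is active.
TorR is non-functional in this strain, so it has no effect.
With repressor CilT bound, *sibS* is not transcribed.
So SibS is not produced.
Norleucine is absent, so UlmR is inactive.
With no repressor bound, *holM* is transcribed.
So HolM is produced and active.
With repressor HolM bound, *elnQ* is not transcribed.

OFF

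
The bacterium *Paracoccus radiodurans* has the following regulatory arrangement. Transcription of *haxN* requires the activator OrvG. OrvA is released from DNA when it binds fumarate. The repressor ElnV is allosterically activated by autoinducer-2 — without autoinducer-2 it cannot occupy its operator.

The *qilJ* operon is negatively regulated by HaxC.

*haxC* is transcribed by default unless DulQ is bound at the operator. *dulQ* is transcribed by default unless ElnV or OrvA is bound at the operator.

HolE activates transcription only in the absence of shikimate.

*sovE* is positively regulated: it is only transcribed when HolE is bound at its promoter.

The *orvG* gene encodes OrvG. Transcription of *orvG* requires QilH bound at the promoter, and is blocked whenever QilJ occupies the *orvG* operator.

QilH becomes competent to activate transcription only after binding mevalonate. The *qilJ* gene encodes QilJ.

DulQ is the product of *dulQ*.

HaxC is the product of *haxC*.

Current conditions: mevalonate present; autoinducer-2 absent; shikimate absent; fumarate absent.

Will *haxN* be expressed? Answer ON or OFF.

Autoinducer-2 is absent, so ElnV is inactive.
Fumarate is absent, so OrvA is active.
With repressor OrvA bound, *dulQ* is not transcribed.
So DulQ is not produced.
With no repressor bound, *haxC* is transcribed.
So HaxC is produced and active.
With repressor HaxC bound, *qilJ* is not transcribed.
So QilJ is not produced.
Mevalonate is present, so QilH is active.
No repressor is bound and QilH is active, so *orvG* is transcribed.
So OrvG is produced and active.
No repressor is bound and OrvG is active, so *haxN* is transcribed.

ON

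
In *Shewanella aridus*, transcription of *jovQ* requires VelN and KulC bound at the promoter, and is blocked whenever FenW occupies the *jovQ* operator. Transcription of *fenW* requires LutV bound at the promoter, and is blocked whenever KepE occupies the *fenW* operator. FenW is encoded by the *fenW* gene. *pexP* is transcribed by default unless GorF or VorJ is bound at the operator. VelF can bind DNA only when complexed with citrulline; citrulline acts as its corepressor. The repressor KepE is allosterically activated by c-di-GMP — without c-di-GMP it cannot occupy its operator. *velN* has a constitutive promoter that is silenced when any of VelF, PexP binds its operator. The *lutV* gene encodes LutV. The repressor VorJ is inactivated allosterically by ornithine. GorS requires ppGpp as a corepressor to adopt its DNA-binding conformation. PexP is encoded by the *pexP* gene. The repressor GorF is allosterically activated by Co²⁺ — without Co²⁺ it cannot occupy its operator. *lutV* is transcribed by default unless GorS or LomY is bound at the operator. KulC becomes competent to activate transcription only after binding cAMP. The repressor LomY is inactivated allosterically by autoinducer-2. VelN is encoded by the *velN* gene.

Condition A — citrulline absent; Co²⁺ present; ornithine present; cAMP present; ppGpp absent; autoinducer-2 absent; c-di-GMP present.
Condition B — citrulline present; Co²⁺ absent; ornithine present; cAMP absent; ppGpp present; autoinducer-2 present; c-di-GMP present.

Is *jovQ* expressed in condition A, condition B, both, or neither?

Condition A:
Citrulline is absent, so VelF is inactive.
Co²⁺ is present, so GorF is active.
Ornithine is present, so VorJ is inactive.
With repressor GorF bound, *pexP* is not transcribed.
So PexP is not produced.
With no repressor bound, *velN* is transcribed.
So VelN is produced and active.
cAMP is present, so KulC is active.
ppGpp is absent, so GorS is inactive.
Autoinducer-2 is absent, so LomY is active.
With repressor LomY bound, *lutV* is not transcribed.
So LutV is not produced.
c-di-GMP is present, so KepE is active.
With repressor KepE bound, *fenW* is not transcribed.
So FenW is not produced.
No repressor is bound and VelN and KulC are active, so *jovQ* is transcribed.
→ *jovQ* is ON in A.
Condition B:
Citrulline is present, so VelF is active.
Co²⁺ is absent, so GorF is inactive.
Ornithine is present, so VorJ is inactive.
With no repressor bound, *pexP* is transcribed.
So PexP is produced and active.
With repressor VelF bound, *velN* is not transcribed.
So VelN is not produced.
cAMP is absent, so KulC is inactive.
ppGpp is present, so GorS is active.
Autoinducer-2 is present, so LomY is inactive.
With repressor GorS bound, *lutV* is not transcribed.
So LutV is not produced.
c-di-GMP is present, so KepE is active.
With repressor KepE bound, *fenW* is not transcribed.
So FenW is not produced.
Required activator VelN is absent, so *jovQ* is not transcribed.
→ *jovQ* is OFF in B.

A only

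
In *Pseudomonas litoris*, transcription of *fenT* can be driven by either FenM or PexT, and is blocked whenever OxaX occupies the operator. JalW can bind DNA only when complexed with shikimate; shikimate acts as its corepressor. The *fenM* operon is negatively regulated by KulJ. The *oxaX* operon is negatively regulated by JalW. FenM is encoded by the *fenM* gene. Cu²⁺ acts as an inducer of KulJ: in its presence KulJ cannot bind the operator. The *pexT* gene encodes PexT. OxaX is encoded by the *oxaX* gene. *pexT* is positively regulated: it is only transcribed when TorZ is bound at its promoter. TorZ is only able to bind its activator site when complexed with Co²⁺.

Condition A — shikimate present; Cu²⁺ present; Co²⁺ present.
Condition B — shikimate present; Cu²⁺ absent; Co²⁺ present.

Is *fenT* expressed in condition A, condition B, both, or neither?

Condition A:
Shikimate is present, so JalW is active.
With repressor JalW bound, *oxaX* is not transcribed.
So OxaX is not produced.
Cu²⁺ is present, so KulJ is inactive.
With no repressor bound, *fenM* is transcribed.
So FenM is produced and active.
Co²⁺ is present, so TorZ is active.
No repressor is bound and TorZ is active, so *pexT* is transcribed.
So PexT is produced and active.
Activator FenM is present, so *fenT* is transcribed.
→ *fenT* is ON in A.
Condition B:
Shikimate is present, so JalW is active.
With repressor JalW bound, *oxaX* is not transcribed.
So OxaX is not produced.
Cu²⁺ is absent, so KulJ is active.
With repressor KulJ bound, *fenM* is not transcribed.
So FenM is not produced.
Co²⁺ is present, so TorZ is active.
No repressor is bound and TorZ is active, so *pexT* is transcribed.
So PexT is produced and active.
Activator PexT is present, so *fenT* is transcribed.
→ *fenT* is ON in B.

both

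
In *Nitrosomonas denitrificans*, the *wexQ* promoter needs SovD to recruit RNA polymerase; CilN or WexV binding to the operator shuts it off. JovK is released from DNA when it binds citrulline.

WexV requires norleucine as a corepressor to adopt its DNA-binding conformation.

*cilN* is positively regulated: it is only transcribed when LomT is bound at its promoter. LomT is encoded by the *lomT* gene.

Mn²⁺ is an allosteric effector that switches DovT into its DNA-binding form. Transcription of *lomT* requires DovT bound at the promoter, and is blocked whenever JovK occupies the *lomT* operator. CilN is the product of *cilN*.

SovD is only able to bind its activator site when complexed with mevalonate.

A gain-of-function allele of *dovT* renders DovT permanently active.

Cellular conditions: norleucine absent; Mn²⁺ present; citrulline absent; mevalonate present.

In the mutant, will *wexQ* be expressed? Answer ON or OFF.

Citrulline is absent, so JovK is active.
DovT is constitutively active in this strain.
With repressor JovK bound, *lomT* is not transcribed.
So LomT is not produced.
Required activator LomT is absent, so *cilN* is not transcribed.
So CilN is not produced.
Mevalonate is present, so SovD is active.
Norleucine is absent, so WexV is inactive.
No repressor is bound and SovD is active, so *wexQ* is transcribed.

ON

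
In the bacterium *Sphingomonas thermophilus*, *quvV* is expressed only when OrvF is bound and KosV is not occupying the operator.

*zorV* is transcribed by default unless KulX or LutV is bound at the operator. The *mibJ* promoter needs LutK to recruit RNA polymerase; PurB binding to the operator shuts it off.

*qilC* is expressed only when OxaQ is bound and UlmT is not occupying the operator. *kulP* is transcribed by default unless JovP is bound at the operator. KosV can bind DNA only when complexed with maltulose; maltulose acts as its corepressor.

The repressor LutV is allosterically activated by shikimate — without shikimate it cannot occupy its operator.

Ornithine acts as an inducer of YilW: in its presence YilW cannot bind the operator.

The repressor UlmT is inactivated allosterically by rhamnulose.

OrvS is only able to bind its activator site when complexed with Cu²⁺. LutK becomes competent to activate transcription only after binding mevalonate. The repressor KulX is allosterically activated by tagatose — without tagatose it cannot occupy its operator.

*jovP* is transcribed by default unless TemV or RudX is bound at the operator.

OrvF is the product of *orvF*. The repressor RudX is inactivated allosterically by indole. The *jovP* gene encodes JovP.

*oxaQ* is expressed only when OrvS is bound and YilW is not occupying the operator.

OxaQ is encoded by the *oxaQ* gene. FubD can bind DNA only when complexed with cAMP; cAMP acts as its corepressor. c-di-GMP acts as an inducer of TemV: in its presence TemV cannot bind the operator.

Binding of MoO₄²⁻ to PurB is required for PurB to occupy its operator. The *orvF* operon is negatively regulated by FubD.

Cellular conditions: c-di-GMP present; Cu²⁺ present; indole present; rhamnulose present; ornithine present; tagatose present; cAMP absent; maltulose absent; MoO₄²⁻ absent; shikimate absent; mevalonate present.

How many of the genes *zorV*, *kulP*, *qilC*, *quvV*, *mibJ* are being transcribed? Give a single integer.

Tagatose is present, so KulX is active.
Shikimate is absent, so LutV is inactive.
With repressor KulX bound, *zorV* is not transcribed.
→ *zorV* is OFF.
c-di-GMP is present, so TemV is inactive.
Indole is present, so RudX is inactive.
With no repressor bound, *jovP* is transcribed.
So JovP is produced and active.
With repressor JovP bound, *kulP* is not transcribed.
→ *kulP* is OFF.
Ornithine is present, so YilW is inactive.
Cu²⁺ is present, so OrvS is active.
No repressor is bound and OrvS is active, so *oxaQ* is transcribed.
So OxaQ is produced and active.
Rhamnulose is present, so UlmT is inactive.
No repressor is bound and OxaQ is active, so *qilC* is transcribed.
→ *qilC* is ON.
cAMP is absent, so FubD is inactive.
With no repressor bound, *orvF* is transcribed.
So OrvF is produced and active.
Maltulose is absent, so KosV is inactive.
No repressor is bound and OrvF is active, so *quvV* is transcribed.
→ *quvV* is ON.
MoO₄²⁻ is absent, so PurB is inactive.
Mevalonate is present, so LutK is active.
No repressor is bound and LutK is active, so *mibJ* is transcribed.
→ *mibJ* is ON.
3 of the 5 genes are transcribed.

3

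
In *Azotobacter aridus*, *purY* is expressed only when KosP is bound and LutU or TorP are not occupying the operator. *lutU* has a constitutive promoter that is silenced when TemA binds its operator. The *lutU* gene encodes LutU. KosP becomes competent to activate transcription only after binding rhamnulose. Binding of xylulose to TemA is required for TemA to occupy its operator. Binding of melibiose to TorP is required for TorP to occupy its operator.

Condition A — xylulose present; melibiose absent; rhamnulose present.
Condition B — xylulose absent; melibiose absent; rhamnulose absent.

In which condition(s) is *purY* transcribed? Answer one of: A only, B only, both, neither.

Condition A:
Xylulose is present, so TemA is active.
With repressor TemA bound, *lutU* is not transcribed.
So LutU is not produced.
Melibiose is absent, so TorP is inactive.
Rhamnulose is present, so KosP is active.
No repressor is bound and KosP is active, so *purY* is transcribed.
→ *purY* is ON in A.
Condition B:
Xylulose is absent, so TemA is inactive.
With no repressor bound, *lutU* is transcribed.
So LutU is produced and active.
Melibiose is absent, so TorP is inactive.
Rhamnulose is absent, so KosP is inactive.
With repressor LutU bound, *purY* is not transcribed.
→ *purY* is OFF in B.

A only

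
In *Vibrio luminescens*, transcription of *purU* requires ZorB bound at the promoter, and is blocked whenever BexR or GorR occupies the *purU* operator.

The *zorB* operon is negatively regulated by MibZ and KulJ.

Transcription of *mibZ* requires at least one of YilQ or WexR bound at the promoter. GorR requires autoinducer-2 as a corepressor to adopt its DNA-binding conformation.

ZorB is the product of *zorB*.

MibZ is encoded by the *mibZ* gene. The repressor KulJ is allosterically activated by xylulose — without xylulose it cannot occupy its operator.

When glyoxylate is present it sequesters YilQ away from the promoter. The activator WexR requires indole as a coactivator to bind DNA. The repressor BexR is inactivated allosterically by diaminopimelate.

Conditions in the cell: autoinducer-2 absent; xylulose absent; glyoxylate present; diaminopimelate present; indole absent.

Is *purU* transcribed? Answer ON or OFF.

ON

Glyoxylate is present, so YilQ is inactive.
Indole is absent, so WexR is inactive.
No activator is available at the *mibZ* promoter, so *mibZ* is not transcribed.
So MibZ is not produced.
Xylulose is absent, so KulJ is inactive.
With no repressor bound, *zorB* is transcribed.
So ZorB is produced and active.
Diaminopimelate is present, so BexR is inactive.
Autoinducer-2 is absent, so GorR is inactive.
No repressor is bound and ZorB is active, so *purU* is transcribed.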